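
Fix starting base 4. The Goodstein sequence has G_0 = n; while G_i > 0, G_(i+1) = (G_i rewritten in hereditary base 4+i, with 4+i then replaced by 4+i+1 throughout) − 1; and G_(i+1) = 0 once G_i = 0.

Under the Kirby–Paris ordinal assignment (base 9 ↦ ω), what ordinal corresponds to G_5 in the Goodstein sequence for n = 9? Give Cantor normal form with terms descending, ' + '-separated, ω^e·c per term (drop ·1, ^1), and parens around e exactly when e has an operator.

base 4: 9 = 2·4 + 1; at 5: 2·5 + 1 = 11; next = 10
base 5: 10 = 2·5; at 6: 2·6 = 12; next = 11
base 6: 11 = 6 + 5; at 7: 7 + 5 = 12; next = 11
base 7: 11 = 7 + 4; at 8: 8 + 4 = 12; next = 11
base 8: 11 = 8 + 3; at 9: 9 + 3 = 12; next = 11
base 9: 11 = 9 + 2; at 10: 10 + 2 = 12; next = 11

ω + 2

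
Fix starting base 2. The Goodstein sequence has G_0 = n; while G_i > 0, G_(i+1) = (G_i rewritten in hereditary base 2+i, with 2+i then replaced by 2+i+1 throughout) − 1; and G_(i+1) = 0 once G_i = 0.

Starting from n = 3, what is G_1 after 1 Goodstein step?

3

3 —HB2→ 2 + 1 —bump→ 3 + 1 = 4 —(−1)→ 3
3 —HB3→ 3 —bump→ 4 = 4 —(−1)→ 3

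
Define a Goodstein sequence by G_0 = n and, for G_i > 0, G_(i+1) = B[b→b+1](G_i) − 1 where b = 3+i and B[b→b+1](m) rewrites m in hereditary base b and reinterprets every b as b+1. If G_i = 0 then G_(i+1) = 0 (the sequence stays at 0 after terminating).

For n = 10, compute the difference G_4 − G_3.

(0) 10|_3 = 3^2 + 1 ↦ 4^2 + 1|_4 = 17 ⇒ 16
(1) 16|_4 = 4^2 ↦ 5^2|_5 = 25 ⇒ 24
(2) 24|_5 = 4·5 + 4 ↦ 4·6 + 4|_6 = 28 ⇒ 27
(3) 27|_6 = 4·6 + 3 ↦ 4·7 + 3|_7 = 31 ⇒ 30

3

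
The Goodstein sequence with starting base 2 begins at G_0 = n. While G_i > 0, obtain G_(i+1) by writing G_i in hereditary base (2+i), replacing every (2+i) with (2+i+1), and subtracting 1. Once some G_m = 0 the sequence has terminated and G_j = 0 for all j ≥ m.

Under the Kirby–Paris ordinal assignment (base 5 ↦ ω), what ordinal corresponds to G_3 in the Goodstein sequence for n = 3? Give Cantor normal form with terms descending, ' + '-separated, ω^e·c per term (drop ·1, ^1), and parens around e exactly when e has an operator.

2

G_0=3  [base 2] 2 + 1  →[2↦3]→  3 + 1 = 4  −1 ⇒ G_1=3
G_1=3  [base 3] 3  →[3↦4]→  4 = 4  −1 ⇒ G_2=3
G_2=3  [base 4] 3  →[4↦5]→  3 = 3  −1 ⇒ G_3=2
G_3=2  [base 5] 2  →[5↦6]→  2 = 2  −1 ⇒ G_4=1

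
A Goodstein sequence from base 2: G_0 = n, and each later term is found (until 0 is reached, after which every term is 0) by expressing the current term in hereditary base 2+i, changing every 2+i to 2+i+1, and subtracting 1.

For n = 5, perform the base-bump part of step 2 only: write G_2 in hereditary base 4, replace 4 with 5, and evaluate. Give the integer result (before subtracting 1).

468

i=0: 5 = 2^2 + 1 (b=2); 2→3: 3^3 + 1 = 28; 28−1 = 27
i=1: 27 = 3^3 (b=3); 3→4: 4^4 = 256; 256−1 = 255
i=2: 255 = 3·4^3 + 3·4^2 + 3·4 + 3 (b=4); 4→5: 3·5^3 + 3·5^2 + 3·5 + 3 = 468; 468−1 = 467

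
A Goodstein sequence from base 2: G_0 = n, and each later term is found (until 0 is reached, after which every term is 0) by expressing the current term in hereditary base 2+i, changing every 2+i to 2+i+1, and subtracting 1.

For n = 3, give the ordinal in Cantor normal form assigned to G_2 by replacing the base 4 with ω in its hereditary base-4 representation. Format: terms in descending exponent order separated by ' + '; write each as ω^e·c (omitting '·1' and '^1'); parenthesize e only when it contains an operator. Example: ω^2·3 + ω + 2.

i=0: 3 = 2 + 1 (b=2); 2→3: 3 + 1 = 4; 4−1 = 3
i=1: 3 = 3 (b=3); 3→4: 4 = 4; 4−1 = 3
i=2: 3 = 3 (b=4); 4→5: 3 = 3; 3−1 = 2

3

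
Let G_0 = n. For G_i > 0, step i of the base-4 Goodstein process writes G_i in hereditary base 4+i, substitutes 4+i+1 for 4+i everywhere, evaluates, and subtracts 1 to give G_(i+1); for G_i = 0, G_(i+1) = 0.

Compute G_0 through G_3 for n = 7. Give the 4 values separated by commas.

[0] 7 ≡ 4 + 3 (base 4). Lift 5: 8. −1: 7.
[1] 7 ≡ 5 + 2 (base 5). Lift 6: 8. −1: 7.
[2] 7 ≡ 6 + 1 (base 6). Lift 7: 8. −1: 7.

7, 7, 7, 7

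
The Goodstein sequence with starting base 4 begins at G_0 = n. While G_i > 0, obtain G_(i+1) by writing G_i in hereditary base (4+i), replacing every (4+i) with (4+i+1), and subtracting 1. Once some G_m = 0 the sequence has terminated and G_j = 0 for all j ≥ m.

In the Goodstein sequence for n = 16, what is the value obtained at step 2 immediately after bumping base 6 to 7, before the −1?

step 0: 16 = 4^2; sub 5 for 4: 5^2; = 25; G_1 = 25−1 = 24
step 1: 24 = 4·5 + 4; sub 6 for 5: 4·6 + 4; = 28; G_2 = 28−1 = 27

31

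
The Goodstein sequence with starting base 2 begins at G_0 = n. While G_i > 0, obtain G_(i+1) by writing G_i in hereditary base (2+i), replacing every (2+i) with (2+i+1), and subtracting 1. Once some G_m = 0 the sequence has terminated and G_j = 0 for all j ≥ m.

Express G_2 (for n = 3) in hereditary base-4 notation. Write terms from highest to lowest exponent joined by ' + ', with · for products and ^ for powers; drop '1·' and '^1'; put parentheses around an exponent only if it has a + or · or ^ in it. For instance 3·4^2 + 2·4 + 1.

[0] 3 ≡ 2 + 1 (base 2). Lift 3: 4. −1: 3.
[1] 3 ≡ 3 (base 3). Lift 4: 4. −1: 3.

3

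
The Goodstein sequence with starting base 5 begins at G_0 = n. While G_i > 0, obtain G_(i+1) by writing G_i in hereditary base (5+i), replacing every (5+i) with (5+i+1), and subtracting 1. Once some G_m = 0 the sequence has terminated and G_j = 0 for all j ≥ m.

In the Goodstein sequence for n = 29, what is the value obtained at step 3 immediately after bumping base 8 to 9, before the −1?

82

G_0 = 29. HB_5(29) = 5^2 + 4. Bump = 40. G_1 = 39.
G_1 = 39. HB_6(39) = 6^2 + 3. Bump = 52. G_2 = 51.
G_2 = 51. HB_7(51) = 7^2 + 2. Bump = 66. G_3 = 65.
G_3 = 65. HB_8(65) = 8^2 + 1. Bump = 82. G_4 = 81.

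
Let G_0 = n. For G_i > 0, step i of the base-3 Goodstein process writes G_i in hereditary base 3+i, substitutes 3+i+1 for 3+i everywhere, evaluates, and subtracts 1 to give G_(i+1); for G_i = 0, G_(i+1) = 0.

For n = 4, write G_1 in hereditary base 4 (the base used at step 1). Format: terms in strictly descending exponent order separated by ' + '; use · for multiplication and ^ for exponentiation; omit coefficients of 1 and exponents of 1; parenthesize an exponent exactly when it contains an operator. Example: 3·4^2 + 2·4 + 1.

4

[0] 4 ≡ 3 + 1 (base 3). Lift 4: 5. −1: 4.
[1] 4 ≡ 4 (base 4). Lift 5: 5. −1: 4.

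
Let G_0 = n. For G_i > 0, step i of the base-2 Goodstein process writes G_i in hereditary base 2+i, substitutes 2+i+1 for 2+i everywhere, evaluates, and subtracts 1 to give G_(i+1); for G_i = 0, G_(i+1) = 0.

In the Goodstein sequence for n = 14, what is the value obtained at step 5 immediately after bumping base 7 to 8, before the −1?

134404972

i=0: 14 = 2^(2 + 1) + 2^2 + 2 (b=2); 2→3: 3^(3 + 1) + 3^3 + 3 = 111; 111−1 = 110
i=1: 110 = 3^(3 + 1) + 3^3 + 2 (b=3); 3→4: 4^(4 + 1) + 4^4 + 2 = 1282; 1282−1 = 1281
i=2: 1281 = 4^(4 + 1) + 4^4 + 1 (b=4); 4→5: 5^(5 + 1) + 5^5 + 1 = 18751; 18751−1 = 18750
i=3: 18750 = 5^(5 + 1) + 5^5 (b=5); 5→6: 6^(6 + 1) + 6^6 = 326592; 326592−1 = 326591
i=4: 326591 = 6^(6 + 1) + 5·6^5 + 5·6^4 + 5·6^3 + 5·6^2 + 5·6 + 5 (b=6); 6→7: 7^(7 + 1) + 5·7^5 + 5·7^4 + 5·7^3 + 5·7^2 + 5·7 + 5 = 5862841; 5862841−1 = 5862840
i=5: 5862840 = 7^(7 + 1) + 5·7^5 + 5·7^4 + 5·7^3 + 5·7^2 + 5·7 + 4 (b=7); 7→8: 8^(8 + 1) + 5·8^5 + 5·8^4 + 5·8^3 + 5·8^2 + 5·8 + 4 = 134404972; 134404972−1 = 134404971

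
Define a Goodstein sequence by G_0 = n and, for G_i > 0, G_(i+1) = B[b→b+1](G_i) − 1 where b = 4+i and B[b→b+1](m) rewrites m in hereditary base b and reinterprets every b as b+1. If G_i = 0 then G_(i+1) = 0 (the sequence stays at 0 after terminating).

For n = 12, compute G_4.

17

base 4: 12 = 3·4; at 5: 3·5 = 15; next = 14
base 5: 14 = 2·5 + 4; at 6: 2·6 + 4 = 16; next = 15
base 6: 15 = 2·6 + 3; at 7: 2·7 + 3 = 17; next = 16
base 7: 16 = 2·7 + 2; at 8: 2·8 + 2 = 18; next = 17
base 8: 17 = 2·8 + 1; at 9: 2·9 + 1 = 19; next = 18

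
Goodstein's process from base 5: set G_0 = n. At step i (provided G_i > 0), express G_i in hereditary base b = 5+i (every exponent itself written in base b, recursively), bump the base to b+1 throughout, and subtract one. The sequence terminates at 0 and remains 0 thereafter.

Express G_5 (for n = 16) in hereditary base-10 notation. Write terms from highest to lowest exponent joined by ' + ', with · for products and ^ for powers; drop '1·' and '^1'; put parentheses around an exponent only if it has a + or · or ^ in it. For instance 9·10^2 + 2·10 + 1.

2·10 + 3

step 0: 16 = 3·5 + 1; sub 6 for 5: 3·6 + 1; = 19; G_1 = 19−1 = 18
step 1: 18 = 3·6; sub 7 for 6: 3·7; = 21; G_2 = 21−1 = 20
step 2: 20 = 2·7 + 6; sub 8 for 7: 2·8 + 6; = 22; G_3 = 22−1 = 21
step 3: 21 = 2·8 + 5; sub 9 for 8: 2·9 + 5; = 23; G_4 = 23−1 = 22
step 4: 22 = 2·9 + 4; sub 10 for 9: 2·10 + 4; = 24; G_5 = 24−1 = 23
step 5: 23 = 2·10 + 3; sub 11 for 10: 2·11 + 3; = 25; G_6 = 25−1 = 24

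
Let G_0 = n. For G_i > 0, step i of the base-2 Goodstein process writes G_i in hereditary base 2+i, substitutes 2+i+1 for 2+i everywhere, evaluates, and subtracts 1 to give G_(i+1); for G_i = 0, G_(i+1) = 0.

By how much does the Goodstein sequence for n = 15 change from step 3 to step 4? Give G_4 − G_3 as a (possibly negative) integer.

i=0: 15 = 2^(2 + 1) + 2^2 + 2 + 1 (b=2); 2→3: 3^(3 + 1) + 3^3 + 3 + 1 = 112; 112−1 = 111
i=1: 111 = 3^(3 + 1) + 3^3 + 3 (b=3); 3→4: 4^(4 + 1) + 4^4 + 4 = 1284; 1284−1 = 1283
i=2: 1283 = 4^(4 + 1) + 4^4 + 3 (b=4); 4→5: 5^(5 + 1) + 5^5 + 3 = 18753; 18753−1 = 18752
i=3: 18752 = 5^(5 + 1) + 5^5 + 2 (b=5); 5→6: 6^(6 + 1) + 6^6 + 2 = 326594; 326594−1 = 326593

307841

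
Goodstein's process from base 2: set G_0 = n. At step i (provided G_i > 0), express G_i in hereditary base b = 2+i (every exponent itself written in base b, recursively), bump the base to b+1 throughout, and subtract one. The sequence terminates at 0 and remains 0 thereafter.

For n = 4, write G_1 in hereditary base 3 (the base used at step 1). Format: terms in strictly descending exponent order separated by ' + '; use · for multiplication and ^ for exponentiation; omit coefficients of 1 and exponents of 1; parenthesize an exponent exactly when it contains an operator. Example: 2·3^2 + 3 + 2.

2·3^2 + 2·3 + 2

i=0: 4 = 2^2 (b=2); 2→3: 3^3 = 27; 27−1 = 26
i=1: 26 = 2·3^2 + 2·3 + 2 (b=3); 3→4: 2·4^2 + 2·4 + 2 = 42; 42−1 = 41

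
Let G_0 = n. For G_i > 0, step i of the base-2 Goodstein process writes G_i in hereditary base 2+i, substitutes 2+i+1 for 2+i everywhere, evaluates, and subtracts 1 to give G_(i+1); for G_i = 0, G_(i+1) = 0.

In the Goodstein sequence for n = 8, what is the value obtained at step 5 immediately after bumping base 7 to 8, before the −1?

G_0=8  [base 2] 2^(2 + 1)  →[2↦3]→  3^(3 + 1) = 81  −1 ⇒ G_1=80
G_1=80  [base 3] 2·3^3 + 2·3^2 + 2·3 + 2  →[3↦4]→  2·4^4 + 2·4^2 + 2·4 + 2 = 554  −1 ⇒ G_2=553
G_2=553  [base 4] 2·4^4 + 2·4^2 + 2·4 + 1  →[4↦5]→  2·5^5 + 2·5^2 + 2·5 + 1 = 6311  −1 ⇒ G_3=6310
G_3=6310  [base 5] 2·5^5 + 2·5^2 + 2·5  →[5↦6]→  2·6^6 + 2·6^2 + 2·6 = 93396  −1 ⇒ G_4=93395
G_4=93395  [base 6] 2·6^6 + 2·6^2 + 6 + 5  →[6↦7]→  2·7^7 + 2·7^2 + 7 + 5 = 1647196  −1 ⇒ G_5=1647195
G_5=1647195  [base 7] 2·7^7 + 2·7^2 + 7 + 4  →[7↦8]→  2·8^8 + 2·8^2 + 8 + 4 = 33554572  −1 ⇒ G_6=33554571

33554572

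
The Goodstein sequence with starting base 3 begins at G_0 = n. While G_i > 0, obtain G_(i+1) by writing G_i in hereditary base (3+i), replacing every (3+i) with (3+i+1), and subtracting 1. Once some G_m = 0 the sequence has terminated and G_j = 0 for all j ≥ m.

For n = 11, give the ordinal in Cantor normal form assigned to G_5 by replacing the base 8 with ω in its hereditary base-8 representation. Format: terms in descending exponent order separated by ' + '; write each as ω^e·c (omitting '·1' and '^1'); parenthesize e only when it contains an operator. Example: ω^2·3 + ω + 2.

base 3: 11 = 3^2 + 2; at 4: 4^2 + 2 = 18; next = 17
base 4: 17 = 4^2 + 1; at 5: 5^2 + 1 = 26; next = 25
base 5: 25 = 5^2; at 6: 6^2 = 36; next = 35
base 6: 35 = 5·6 + 5; at 7: 5·7 + 5 = 40; next = 39
base 7: 39 = 5·7 + 4; at 8: 5·8 + 4 = 44; next = 43
base 8: 43 = 5·8 + 3; at 9: 5·9 + 3 = 48; next = 47

ω·5 + 3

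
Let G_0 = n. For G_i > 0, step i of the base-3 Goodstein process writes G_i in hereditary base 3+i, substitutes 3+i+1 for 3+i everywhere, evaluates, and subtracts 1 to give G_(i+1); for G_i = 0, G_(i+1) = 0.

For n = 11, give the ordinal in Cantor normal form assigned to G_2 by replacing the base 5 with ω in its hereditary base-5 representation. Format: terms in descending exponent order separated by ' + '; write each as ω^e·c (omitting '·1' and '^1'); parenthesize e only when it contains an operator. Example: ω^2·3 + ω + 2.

ω^2

step 0: 11 = 3^2 + 2; sub 4 for 3: 4^2 + 2; = 18; G_1 = 18−1 = 17
step 1: 17 = 4^2 + 1; sub 5 for 4: 5^2 + 1; = 26; G_2 = 26−1 = 25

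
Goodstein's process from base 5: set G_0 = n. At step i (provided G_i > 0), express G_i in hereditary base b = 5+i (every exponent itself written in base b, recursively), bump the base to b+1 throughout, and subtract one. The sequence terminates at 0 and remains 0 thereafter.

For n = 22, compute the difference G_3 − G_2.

G_0 = 22. HB_5(22) = 4·5 + 2. Bump = 26. G_1 = 25.
G_1 = 25. HB_6(25) = 4·6 + 1. Bump = 29. G_2 = 28.
G_2 = 28. HB_7(28) = 4·7. Bump = 32. G_3 = 31.

3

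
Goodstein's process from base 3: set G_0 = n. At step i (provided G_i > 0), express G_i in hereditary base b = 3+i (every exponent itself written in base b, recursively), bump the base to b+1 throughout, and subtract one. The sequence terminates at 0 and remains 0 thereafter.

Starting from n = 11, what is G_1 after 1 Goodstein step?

17

(0) 11|_3 = 3^2 + 2 ↦ 4^2 + 2|_4 = 18 ⇒ 17
(1) 17|_4 = 4^2 + 1 ↦ 5^2 + 1|_5 = 26 ⇒ 25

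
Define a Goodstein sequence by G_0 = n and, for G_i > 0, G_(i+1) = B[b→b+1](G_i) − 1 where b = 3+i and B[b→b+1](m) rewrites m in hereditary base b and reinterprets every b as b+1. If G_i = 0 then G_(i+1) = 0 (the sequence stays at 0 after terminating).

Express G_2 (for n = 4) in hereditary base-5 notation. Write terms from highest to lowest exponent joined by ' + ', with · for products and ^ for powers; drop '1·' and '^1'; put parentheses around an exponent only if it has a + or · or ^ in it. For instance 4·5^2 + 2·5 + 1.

step 0: 4 = 3 + 1; sub 4 for 3: 4 + 1; = 5; G_1 = 5−1 = 4
step 1: 4 = 4; sub 5 for 4: 5; = 5; G_2 = 5−1 = 4
step 2: 4 = 4; sub 6 for 5: 4; = 4; G_3 = 4−1 = 3

4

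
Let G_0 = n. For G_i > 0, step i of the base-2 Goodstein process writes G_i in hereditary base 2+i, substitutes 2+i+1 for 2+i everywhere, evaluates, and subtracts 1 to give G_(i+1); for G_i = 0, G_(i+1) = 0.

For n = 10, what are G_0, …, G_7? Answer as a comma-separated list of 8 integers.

10, 83, 1025, 15625, 279935, 4215754, 84073323, 1937434592

G_0 = 10. HB_2(10) = 2^(2 + 1) + 2. Bump = 84. G_1 = 83.
G_1 = 83. HB_3(83) = 3^(3 + 1) + 2. Bump = 1026. G_2 = 1025.
G_2 = 1025. HB_4(1025) = 4^(4 + 1) + 1. Bump = 15626. G_3 = 15625.
G_3 = 15625. HB_5(15625) = 5^(5 + 1). Bump = 279936. G_4 = 279935.
G_4 = 279935. HB_6(279935) = 5·6^6 + 5·6^5 + 5·6^4 + 5·6^3 + 5·6^2 + 5·6 + 5. Bump = 4215755. G_5 = 4215754.
G_5 = 4215754. HB_7(4215754) = 5·7^7 + 5·7^5 + 5·7^4 + 5·7^3 + 5·7^2 + 5·7 + 4. Bump = 84073324. G_6 = 84073323.
G_6 = 84073323. HB_8(84073323) = 5·8^8 + 5·8^5 + 5·8^4 + 5·8^3 + 5·8^2 + 5·8 + 3. Bump = 1937434593. G_7 = 1937434592.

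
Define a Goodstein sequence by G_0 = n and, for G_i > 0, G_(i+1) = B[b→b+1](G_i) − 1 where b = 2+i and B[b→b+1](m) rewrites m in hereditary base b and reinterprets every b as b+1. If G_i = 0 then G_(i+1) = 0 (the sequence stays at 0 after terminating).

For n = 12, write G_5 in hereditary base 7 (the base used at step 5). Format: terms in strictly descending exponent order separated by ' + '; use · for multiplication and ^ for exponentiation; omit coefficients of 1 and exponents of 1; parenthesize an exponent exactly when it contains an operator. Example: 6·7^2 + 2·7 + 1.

step 0: 12 = 2^(2 + 1) + 2^2; sub 3 for 2: 3^(3 + 1) + 3^3; = 108; G_1 = 108−1 = 107
step 1: 107 = 3^(3 + 1) + 2·3^2 + 2·3 + 2; sub 4 for 3: 4^(4 + 1) + 2·4^2 + 2·4 + 2; = 1066; G_2 = 1066−1 = 1065
step 2: 1065 = 4^(4 + 1) + 2·4^2 + 2·4 + 1; sub 5 for 4: 5^(5 + 1) + 2·5^2 + 2·5 + 1; = 15686; G_3 = 15686−1 = 15685
step 3: 15685 = 5^(5 + 1) + 2·5^2 + 2·5; sub 6 for 5: 6^(6 + 1) + 2·6^2 + 2·6; = 280020; G_4 = 280020−1 = 280019
step 4: 280019 = 6^(6 + 1) + 2·6^2 + 6 + 5; sub 7 for 6: 7^(7 + 1) + 2·7^2 + 7 + 5; = 5764911; G_5 = 5764911−1 = 5764910
step 5: 5764910 = 7^(7 + 1) + 2·7^2 + 7 + 4; sub 8 for 7: 8^(8 + 1) + 2·8^2 + 8 + 4; = 134217868; G_6 = 134217868−1 = 134217867

7^(7 + 1) + 2·7^2 + 7 + 4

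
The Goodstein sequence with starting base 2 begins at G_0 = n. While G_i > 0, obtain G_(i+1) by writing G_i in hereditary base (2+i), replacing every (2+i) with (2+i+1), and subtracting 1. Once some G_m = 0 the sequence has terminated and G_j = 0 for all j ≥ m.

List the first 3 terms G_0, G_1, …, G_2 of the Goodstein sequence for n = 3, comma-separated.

[0] 3 ≡ 2 + 1 (base 2). Lift 3: 4. −1: 3.
[1] 3 ≡ 3 (base 3). Lift 4: 4. −1: 3.

3, 3, 3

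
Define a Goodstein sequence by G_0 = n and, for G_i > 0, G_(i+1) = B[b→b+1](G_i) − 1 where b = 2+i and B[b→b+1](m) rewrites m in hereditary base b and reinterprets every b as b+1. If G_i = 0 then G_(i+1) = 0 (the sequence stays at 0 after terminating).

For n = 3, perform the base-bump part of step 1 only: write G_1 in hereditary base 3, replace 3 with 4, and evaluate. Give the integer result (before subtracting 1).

(0) 3|_2 = 2 + 1 ↦ 3 + 1|_3 = 4 ⇒ 3
(1) 3|_3 = 3 ↦ 4|_4 = 4 ⇒ 3

4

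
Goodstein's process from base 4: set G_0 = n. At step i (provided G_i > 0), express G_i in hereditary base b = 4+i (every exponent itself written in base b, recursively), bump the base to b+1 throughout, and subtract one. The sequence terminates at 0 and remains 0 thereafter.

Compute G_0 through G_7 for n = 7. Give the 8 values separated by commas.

[0] 7 ≡ 4 + 3 (base 4). Lift 5: 8. −1: 7.
[1] 7 ≡ 5 + 2 (base 5). Lift 6: 8. −1: 7.
[2] 7 ≡ 6 + 1 (base 6). Lift 7: 8. −1: 7.
[3] 7 ≡ 7 (base 7). Lift 8: 8. −1: 7.
[4] 7 ≡ 7 (base 8). Lift 9: 7. −1: 6.
[5] 6 ≡ 6 (base 9). Lift 10: 6. −1: 5.
[6] 5 ≡ 5 (base 10). Lift 11: 5. −1: 4.

7, 7, 7, 7, 7, 6, 5, 4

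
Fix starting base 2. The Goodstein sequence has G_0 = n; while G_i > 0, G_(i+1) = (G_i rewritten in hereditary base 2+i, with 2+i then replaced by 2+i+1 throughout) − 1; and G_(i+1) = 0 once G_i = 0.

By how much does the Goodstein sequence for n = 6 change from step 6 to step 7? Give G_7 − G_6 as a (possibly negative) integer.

base 2: 6 = 2^2 + 2; at 3: 3^3 + 3 = 30; next = 29
base 3: 29 = 3^3 + 2; at 4: 4^4 + 2 = 258; next = 257
base 4: 257 = 4^4 + 1; at 5: 5^5 + 1 = 3126; next = 3125
base 5: 3125 = 5^5; at 6: 6^6 = 46656; next = 46655
base 6: 46655 = 5·6^5 + 5·6^4 + 5·6^3 + 5·6^2 + 5·6 + 5; at 7: 5·7^5 + 5·7^4 + 5·7^3 + 5·7^2 + 5·7 + 5 = 98040; next = 98039
base 7: 98039 = 5·7^5 + 5·7^4 + 5·7^3 + 5·7^2 + 5·7 + 4; at 8: 5·8^5 + 5·8^4 + 5·8^3 + 5·8^2 + 5·8 + 4 = 187244; next = 187243
base 8: 187243 = 5·8^5 + 5·8^4 + 5·8^3 + 5·8^2 + 5·8 + 3; at 9: 5·9^5 + 5·9^4 + 5·9^3 + 5·9^2 + 5·9 + 3 = 332148; next = 332147

144904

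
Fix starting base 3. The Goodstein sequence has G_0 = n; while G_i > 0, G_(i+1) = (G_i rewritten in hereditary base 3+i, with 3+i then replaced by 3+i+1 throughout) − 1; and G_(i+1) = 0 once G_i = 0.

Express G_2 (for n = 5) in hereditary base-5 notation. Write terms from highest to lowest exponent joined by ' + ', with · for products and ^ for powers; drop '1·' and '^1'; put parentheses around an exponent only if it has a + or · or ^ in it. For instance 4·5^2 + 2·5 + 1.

G_0 = 5. HB_3(5) = 3 + 2. Bump = 6. G_1 = 5.
G_1 = 5. HB_4(5) = 4 + 1. Bump = 6. G_2 = 5.
G_2 = 5. HB_5(5) = 5. Bump = 6. G_3 = 5.

5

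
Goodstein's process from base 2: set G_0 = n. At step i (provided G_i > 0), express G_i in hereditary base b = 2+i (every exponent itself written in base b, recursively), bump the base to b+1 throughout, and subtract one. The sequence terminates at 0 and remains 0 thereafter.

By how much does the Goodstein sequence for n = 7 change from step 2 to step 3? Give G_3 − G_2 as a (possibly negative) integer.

base 2: 7 = 2^2 + 2 + 1; at 3: 3^3 + 3 + 1 = 31; next = 30
base 3: 30 = 3^3 + 3; at 4: 4^4 + 4 = 260; next = 259
base 4: 259 = 4^4 + 3; at 5: 5^5 + 3 = 3128; next = 3127

2868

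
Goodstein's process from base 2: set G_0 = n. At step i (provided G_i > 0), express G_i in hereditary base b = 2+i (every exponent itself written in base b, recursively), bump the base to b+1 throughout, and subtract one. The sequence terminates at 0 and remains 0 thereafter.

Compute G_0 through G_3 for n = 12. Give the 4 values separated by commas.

G_0=12  [base 2] 2^(2 + 1) + 2^2  →[2↦3]→  3^(3 + 1) + 3^3 = 108  −1 ⇒ G_1=107
G_1=107  [base 3] 3^(3 + 1) + 2·3^2 + 2·3 + 2  →[3↦4]→  4^(4 + 1) + 2·4^2 + 2·4 + 2 = 1066  −1 ⇒ G_2=1065
G_2=1065  [base 4] 4^(4 + 1) + 2·4^2 + 2·4 + 1  →[4↦5]→  5^(5 + 1) + 2·5^2 + 2·5 + 1 = 15686  −1 ⇒ G_3=15685

12, 107, 1065, 15685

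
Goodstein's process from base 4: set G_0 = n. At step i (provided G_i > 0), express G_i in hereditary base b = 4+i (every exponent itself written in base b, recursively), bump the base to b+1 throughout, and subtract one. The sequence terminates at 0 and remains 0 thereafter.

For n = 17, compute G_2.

35

G_0=17  [base 4] 4^2 + 1  →[4↦5]→  5^2 + 1 = 26  −1 ⇒ G_1=25
G_1=25  [base 5] 5^2  →[5↦6]→  6^2 = 36  −1 ⇒ G_2=35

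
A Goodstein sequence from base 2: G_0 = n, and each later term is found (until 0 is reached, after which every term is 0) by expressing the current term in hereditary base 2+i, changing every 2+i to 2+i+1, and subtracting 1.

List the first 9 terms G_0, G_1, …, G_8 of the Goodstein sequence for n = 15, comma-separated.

i=0: 15 = 2^(2 + 1) + 2^2 + 2 + 1 (b=2); 2→3: 3^(3 + 1) + 3^3 + 3 + 1 = 112; 112−1 = 111
i=1: 111 = 3^(3 + 1) + 3^3 + 3 (b=3); 3→4: 4^(4 + 1) + 4^4 + 4 = 1284; 1284−1 = 1283
i=2: 1283 = 4^(4 + 1) + 4^4 + 3 (b=4); 4→5: 5^(5 + 1) + 5^5 + 3 = 18753; 18753−1 = 18752
i=3: 18752 = 5^(5 + 1) + 5^5 + 2 (b=5); 5→6: 6^(6 + 1) + 6^6 + 2 = 326594; 326594−1 = 326593
i=4: 326593 = 6^(6 + 1) + 6^6 + 1 (b=6); 6→7: 7^(7 + 1) + 7^7 + 1 = 6588345; 6588345−1 = 6588344
i=5: 6588344 = 7^(7 + 1) + 7^7 (b=7); 7→8: 8^(8 + 1) + 8^8 = 150994944; 150994944−1 = 150994943
i=6: 150994943 = 8^(8 + 1) + 7·8^7 + 7·8^6 + 7·8^5 + 7·8^4 + 7·8^3 + 7·8^2 + 7·8 + 7 (b=8); 8→9: 9^(9 + 1) + 7·9^7 + 7·9^6 + 7·9^5 + 7·9^4 + 7·9^3 + 7·9^2 + 7·9 + 7 = 3524450281; 3524450281−1 = 3524450280
i=7: 3524450280 = 9^(9 + 1) + 7·9^7 + 7·9^6 + 7·9^5 + 7·9^4 + 7·9^3 + 7·9^2 + 7·9 + 6 (b=9); 9→10: 10^(10 + 1) + 7·10^7 + 7·10^6 + 7·10^5 + 7·10^4 + 7·10^3 + 7·10^2 + 7·10 + 6 = 100077777776; 100077777776−1 = 100077777775

15, 111, 1283, 18752, 326593, 6588344, 150994943, 3524450280, 100077777775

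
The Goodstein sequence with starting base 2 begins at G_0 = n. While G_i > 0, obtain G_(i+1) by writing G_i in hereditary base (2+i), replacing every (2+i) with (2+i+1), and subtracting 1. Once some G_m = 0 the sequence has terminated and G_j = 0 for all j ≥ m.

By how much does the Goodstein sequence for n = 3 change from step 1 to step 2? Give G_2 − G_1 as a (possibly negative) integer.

i=0: 3 = 2 + 1 (b=2); 2→3: 3 + 1 = 4; 4−1 = 3
i=1: 3 = 3 (b=3); 3→4: 4 = 4; 4−1 = 3

0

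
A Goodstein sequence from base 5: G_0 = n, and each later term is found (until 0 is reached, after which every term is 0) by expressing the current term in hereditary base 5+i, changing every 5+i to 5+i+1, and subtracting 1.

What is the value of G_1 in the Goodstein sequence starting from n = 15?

17

(0) 15|_5 = 3·5 ↦ 3·6|_6 = 18 ⇒ 17
(1) 17|_6 = 2·6 + 5 ↦ 2·7 + 5|_7 = 19 ⇒ 18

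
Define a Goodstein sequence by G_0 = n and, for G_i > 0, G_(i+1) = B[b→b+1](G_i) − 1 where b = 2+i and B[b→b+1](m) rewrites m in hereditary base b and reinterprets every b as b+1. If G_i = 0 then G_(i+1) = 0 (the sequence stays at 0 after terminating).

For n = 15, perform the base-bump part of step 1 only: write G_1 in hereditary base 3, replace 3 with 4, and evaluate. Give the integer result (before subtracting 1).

(0) 15|_2 = 2^(2 + 1) + 2^2 + 2 + 1 ↦ 3^(3 + 1) + 3^3 + 3 + 1|_3 = 112 ⇒ 111
(1) 111|_3 = 3^(3 + 1) + 3^3 + 3 ↦ 4^(4 + 1) + 4^4 + 4|_4 = 1284 ⇒ 1283

1284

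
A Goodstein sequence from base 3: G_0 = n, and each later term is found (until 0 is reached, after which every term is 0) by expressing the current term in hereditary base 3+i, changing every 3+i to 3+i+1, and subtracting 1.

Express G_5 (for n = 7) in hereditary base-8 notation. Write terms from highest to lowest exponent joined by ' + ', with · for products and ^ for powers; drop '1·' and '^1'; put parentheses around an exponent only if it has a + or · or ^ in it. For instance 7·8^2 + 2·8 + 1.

8 + 1

(0) 7|_3 = 2·3 + 1 ↦ 2·4 + 1|_4 = 9 ⇒ 8
(1) 8|_4 = 2·4 ↦ 2·5|_5 = 10 ⇒ 9
(2) 9|_5 = 5 + 4 ↦ 6 + 4|_6 = 10 ⇒ 9
(3) 9|_6 = 6 + 3 ↦ 7 + 3|_7 = 10 ⇒ 9
(4) 9|_7 = 7 + 2 ↦ 8 + 2|_8 = 10 ⇒ 9
(5) 9|_8 = 8 + 1 ↦ 9 + 1|_9 = 10 ⇒ 9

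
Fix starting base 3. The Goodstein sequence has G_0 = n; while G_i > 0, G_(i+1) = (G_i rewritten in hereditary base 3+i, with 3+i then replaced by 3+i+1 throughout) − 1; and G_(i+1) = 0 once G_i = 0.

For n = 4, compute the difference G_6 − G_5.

-1

G_0=4  [base 3] 3 + 1  →[3↦4]→  4 + 1 = 5  −1 ⇒ G_1=4
G_1=4  [base 4] 4  →[4↦5]→  5 = 5  −1 ⇒ G_2=4
G_2=4  [base 5] 4  →[5↦6]→  4 = 4  −1 ⇒ G_3=3
G_3=3  [base 6] 3  →[6↦7]→  3 = 3  −1 ⇒ G_4=2
G_4=2  [base 7] 2  →[7↦8]→  2 = 2  −1 ⇒ G_5=1
G_5=1  [base 8] 1  →[8↦9]→  1 = 1  −1 ⇒ G_6=0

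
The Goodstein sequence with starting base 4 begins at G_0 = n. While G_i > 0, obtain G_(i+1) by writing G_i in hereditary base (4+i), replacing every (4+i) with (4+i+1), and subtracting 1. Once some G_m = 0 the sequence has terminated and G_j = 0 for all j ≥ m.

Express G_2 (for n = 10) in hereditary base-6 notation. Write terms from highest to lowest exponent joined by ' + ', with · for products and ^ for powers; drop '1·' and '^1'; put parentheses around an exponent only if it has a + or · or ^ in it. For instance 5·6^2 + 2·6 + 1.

(0) 10|_4 = 2·4 + 2 ↦ 2·5 + 2|_5 = 12 ⇒ 11
(1) 11|_5 = 2·5 + 1 ↦ 2·6 + 1|_6 = 13 ⇒ 12
(2) 12|_6 = 2·6 ↦ 2·7|_7 = 14 ⇒ 13

2·6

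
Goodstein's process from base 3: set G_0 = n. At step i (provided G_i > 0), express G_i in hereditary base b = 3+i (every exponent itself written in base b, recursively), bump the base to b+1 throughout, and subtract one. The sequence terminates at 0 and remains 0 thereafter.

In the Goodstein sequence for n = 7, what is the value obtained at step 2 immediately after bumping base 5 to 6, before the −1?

(0) 7|_3 = 2·3 + 1 ↦ 2·4 + 1|_4 = 9 ⇒ 8
(1) 8|_4 = 2·4 ↦ 2·5|_5 = 10 ⇒ 9

10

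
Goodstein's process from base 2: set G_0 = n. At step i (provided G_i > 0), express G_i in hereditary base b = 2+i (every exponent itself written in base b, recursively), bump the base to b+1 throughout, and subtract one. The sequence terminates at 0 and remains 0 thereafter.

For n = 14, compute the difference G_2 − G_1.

1171

G_0 = 14. HB_2(14) = 2^(2 + 1) + 2^2 + 2. Bump = 111. G_1 = 110.
G_1 = 110. HB_3(110) = 3^(3 + 1) + 3^3 + 2. Bump = 1282. G_2 = 1281.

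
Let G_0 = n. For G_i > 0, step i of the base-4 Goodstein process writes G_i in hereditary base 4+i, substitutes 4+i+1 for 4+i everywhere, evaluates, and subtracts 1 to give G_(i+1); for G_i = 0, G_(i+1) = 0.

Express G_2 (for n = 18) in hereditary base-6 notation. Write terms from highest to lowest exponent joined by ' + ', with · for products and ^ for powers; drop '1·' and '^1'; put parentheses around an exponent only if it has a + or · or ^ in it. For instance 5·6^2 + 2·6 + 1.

step 0: 18 = 4^2 + 2; sub 5 for 4: 5^2 + 2; = 27; G_1 = 27−1 = 26
step 1: 26 = 5^2 + 1; sub 6 for 5: 6^2 + 1; = 37; G_2 = 37−1 = 36
step 2: 36 = 6^2; sub 7 for 6: 7^2; = 49; G_3 = 49−1 = 48

6^2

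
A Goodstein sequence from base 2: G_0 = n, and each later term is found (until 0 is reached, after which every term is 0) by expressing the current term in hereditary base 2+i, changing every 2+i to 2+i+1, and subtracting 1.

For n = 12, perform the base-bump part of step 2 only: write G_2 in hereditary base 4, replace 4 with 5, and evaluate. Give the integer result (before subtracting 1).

15686

base 2: 12 = 2^(2 + 1) + 2^2; at 3: 3^(3 + 1) + 3^3 = 108; next = 107
base 3: 107 = 3^(3 + 1) + 2·3^2 + 2·3 + 2; at 4: 4^(4 + 1) + 2·4^2 + 2·4 + 2 = 1066; next = 1065
base 4: 1065 = 4^(4 + 1) + 2·4^2 + 2·4 + 1; at 5: 5^(5 + 1) + 2·5^2 + 2·5 + 1 = 15686; next = 15685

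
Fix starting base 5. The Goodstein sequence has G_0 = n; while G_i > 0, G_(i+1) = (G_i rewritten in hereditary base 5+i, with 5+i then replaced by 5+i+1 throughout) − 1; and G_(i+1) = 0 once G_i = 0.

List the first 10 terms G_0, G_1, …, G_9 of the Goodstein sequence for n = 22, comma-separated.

G_0 = 22. HB_5(22) = 4·5 + 2. Bump = 26. G_1 = 25.
G_1 = 25. HB_6(25) = 4·6 + 1. Bump = 29. G_2 = 28.
G_2 = 28. HB_7(28) = 4·7. Bump = 32. G_3 = 31.
G_3 = 31. HB_8(31) = 3·8 + 7. Bump = 34. G_4 = 33.
G_4 = 33. HB_9(33) = 3·9 + 6. Bump = 36. G_5 = 35.
G_5 = 35. HB_10(35) = 3·10 + 5. Bump = 38. G_6 = 37.
G_6 = 37. HB_11(37) = 3·11 + 4. Bump = 40. G_7 = 39.
G_7 = 39. HB_12(39) = 3·12 + 3. Bump = 42. G_8 = 41.
G_8 = 41. HB_13(41) = 3·13 + 2. Bump = 44. G_9 = 43.

22, 25, 28, 31, 33, 35, 37, 39, 41, 43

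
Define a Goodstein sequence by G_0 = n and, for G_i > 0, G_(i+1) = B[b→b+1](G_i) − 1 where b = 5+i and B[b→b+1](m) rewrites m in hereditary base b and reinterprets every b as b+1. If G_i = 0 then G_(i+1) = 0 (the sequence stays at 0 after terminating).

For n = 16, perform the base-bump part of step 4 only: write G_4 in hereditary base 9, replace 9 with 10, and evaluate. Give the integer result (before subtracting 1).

i=0: 16 = 3·5 + 1 (b=5); 5→6: 3·6 + 1 = 19; 19−1 = 18
i=1: 18 = 3·6 (b=6); 6→7: 3·7 = 21; 21−1 = 20
i=2: 20 = 2·7 + 6 (b=7); 7→8: 2·8 + 6 = 22; 22−1 = 21
i=3: 21 = 2·8 + 5 (b=8); 8→9: 2·9 + 5 = 23; 23−1 = 22

24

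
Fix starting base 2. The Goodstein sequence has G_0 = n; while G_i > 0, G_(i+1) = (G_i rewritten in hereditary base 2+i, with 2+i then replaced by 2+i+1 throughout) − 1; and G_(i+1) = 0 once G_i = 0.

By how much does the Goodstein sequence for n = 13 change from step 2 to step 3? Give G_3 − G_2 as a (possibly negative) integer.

14813

step 0: 13 = 2^(2 + 1) + 2^2 + 1; sub 3 for 2: 3^(3 + 1) + 3^3 + 1; = 109; G_1 = 109−1 = 108
step 1: 108 = 3^(3 + 1) + 3^3; sub 4 for 3: 4^(4 + 1) + 4^4; = 1280; G_2 = 1280−1 = 1279
step 2: 1279 = 4^(4 + 1) + 3·4^3 + 3·4^2 + 3·4 + 3; sub 5 for 4: 5^(5 + 1) + 3·5^3 + 3·5^2 + 3·5 + 3; = 16093; G_3 = 16093−1 = 16092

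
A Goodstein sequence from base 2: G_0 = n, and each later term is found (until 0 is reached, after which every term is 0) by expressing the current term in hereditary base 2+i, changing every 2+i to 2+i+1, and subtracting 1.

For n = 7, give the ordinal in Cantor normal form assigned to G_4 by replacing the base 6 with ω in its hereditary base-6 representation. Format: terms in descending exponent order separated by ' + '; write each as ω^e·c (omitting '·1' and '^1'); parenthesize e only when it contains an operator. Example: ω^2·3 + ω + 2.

ω^ω + 1

base 2: 7 = 2^2 + 2 + 1; at 3: 3^3 + 3 + 1 = 31; next = 30
base 3: 30 = 3^3 + 3; at 4: 4^4 + 4 = 260; next = 259
base 4: 259 = 4^4 + 3; at 5: 5^5 + 3 = 3128; next = 3127
base 5: 3127 = 5^5 + 2; at 6: 6^6 + 2 = 46658; next = 46657
base 6: 46657 = 6^6 + 1; at 7: 7^7 + 1 = 823544; next = 823543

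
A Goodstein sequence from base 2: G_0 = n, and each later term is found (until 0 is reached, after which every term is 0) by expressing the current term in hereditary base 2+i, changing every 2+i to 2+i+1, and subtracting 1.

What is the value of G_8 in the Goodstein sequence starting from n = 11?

70077777775

i=0: 11 = 2^(2 + 1) + 2 + 1 (b=2); 2→3: 3^(3 + 1) + 3 + 1 = 85; 85−1 = 84
i=1: 84 = 3^(3 + 1) + 3 (b=3); 3→4: 4^(4 + 1) + 4 = 1028; 1028−1 = 1027
i=2: 1027 = 4^(4 + 1) + 3 (b=4); 4→5: 5^(5 + 1) + 3 = 15628; 15628−1 = 15627
i=3: 15627 = 5^(5 + 1) + 2 (b=5); 5→6: 6^(6 + 1) + 2 = 279938; 279938−1 = 279937
i=4: 279937 = 6^(6 + 1) + 1 (b=6); 6→7: 7^(7 + 1) + 1 = 5764802; 5764802−1 = 5764801
i=5: 5764801 = 7^(7 + 1) (b=7); 7→8: 8^(8 + 1) = 134217728; 134217728−1 = 134217727
i=6: 134217727 = 7·8^8 + 7·8^7 + 7·8^6 + 7·8^5 + 7·8^4 + 7·8^3 + 7·8^2 + 7·8 + 7 (b=8); 8→9: 7·9^9 + 7·9^7 + 7·9^6 + 7·9^5 + 7·9^4 + 7·9^3 + 7·9^2 + 7·9 + 7 = 2749609303; 2749609303−1 = 2749609302
i=7: 2749609302 = 7·9^9 + 7·9^7 + 7·9^6 + 7·9^5 + 7·9^4 + 7·9^3 + 7·9^2 + 7·9 + 6 (b=9); 9→10: 7·10^10 + 7·10^7 + 7·10^6 + 7·10^5 + 7·10^4 + 7·10^3 + 7·10^2 + 7·10 + 6 = 70077777776; 70077777776−1 = 70077777775
i=8: 70077777775 = 7·10^10 + 7·10^7 + 7·10^6 + 7·10^5 + 7·10^4 + 7·10^3 + 7·10^2 + 7·10 + 5 (b=10); 10→11: 7·11^11 + 7·11^7 + 7·11^6 + 7·11^5 + 7·11^4 + 7·11^3 + 7·11^2 + 7·11 + 5 = 1997331745491; 1997331745491−1 = 1997331745490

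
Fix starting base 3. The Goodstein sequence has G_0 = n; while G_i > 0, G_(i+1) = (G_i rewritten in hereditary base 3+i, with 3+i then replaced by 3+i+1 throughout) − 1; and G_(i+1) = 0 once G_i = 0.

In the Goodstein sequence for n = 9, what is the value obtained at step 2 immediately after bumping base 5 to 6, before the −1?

20

G_0 = 9. HB_3(9) = 3^2. Bump = 16. G_1 = 15.
G_1 = 15. HB_4(15) = 3·4 + 3. Bump = 18. G_2 = 17.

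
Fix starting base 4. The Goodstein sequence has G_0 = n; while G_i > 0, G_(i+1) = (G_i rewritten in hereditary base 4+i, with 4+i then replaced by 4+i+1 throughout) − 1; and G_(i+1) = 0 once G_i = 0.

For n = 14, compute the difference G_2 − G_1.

i=0: 14 = 3·4 + 2 (b=4); 4→5: 3·5 + 2 = 17; 17−1 = 16
i=1: 16 = 3·5 + 1 (b=5); 5→6: 3·6 + 1 = 19; 19−1 = 18

2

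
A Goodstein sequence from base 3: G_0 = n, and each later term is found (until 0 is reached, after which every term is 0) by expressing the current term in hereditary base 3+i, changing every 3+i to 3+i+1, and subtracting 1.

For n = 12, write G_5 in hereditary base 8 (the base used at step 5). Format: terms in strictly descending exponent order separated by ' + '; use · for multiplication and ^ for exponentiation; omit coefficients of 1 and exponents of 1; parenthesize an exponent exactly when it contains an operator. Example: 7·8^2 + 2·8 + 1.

12 —HB3→ 3^2 + 3 —bump→ 4^2 + 4 = 20 —(−1)→ 19
19 —HB4→ 4^2 + 3 —bump→ 5^2 + 3 = 28 —(−1)→ 27
27 —HB5→ 5^2 + 2 —bump→ 6^2 + 2 = 38 —(−1)→ 37
37 —HB6→ 6^2 + 1 —bump→ 7^2 + 1 = 50 —(−1)→ 49
49 —HB7→ 7^2 —bump→ 8^2 = 64 —(−1)→ 63
63 —HB8→ 7·8 + 7 —bump→ 7·9 + 7 = 70 —(−1)→ 69

7·8 + 7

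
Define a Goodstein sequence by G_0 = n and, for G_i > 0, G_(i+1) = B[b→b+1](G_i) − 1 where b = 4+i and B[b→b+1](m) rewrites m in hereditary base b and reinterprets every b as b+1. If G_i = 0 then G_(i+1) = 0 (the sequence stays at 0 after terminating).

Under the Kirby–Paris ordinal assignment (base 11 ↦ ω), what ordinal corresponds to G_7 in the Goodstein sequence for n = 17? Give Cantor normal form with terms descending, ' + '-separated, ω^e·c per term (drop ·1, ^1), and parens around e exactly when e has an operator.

G_0=17  [base 4] 4^2 + 1  →[4↦5]→  5^2 + 1 = 26  −1 ⇒ G_1=25
G_1=25  [base 5] 5^2  →[5↦6]→  6^2 = 36  −1 ⇒ G_2=35
G_2=35  [base 6] 5·6 + 5  →[6↦7]→  5·7 + 5 = 40  −1 ⇒ G_3=39
G_3=39  [base 7] 5·7 + 4  →[7↦8]→  5·8 + 4 = 44  −1 ⇒ G_4=43
G_4=43  [base 8] 5·8 + 3  →[8↦9]→  5·9 + 3 = 48  −1 ⇒ G_5=47
G_5=47  [base 9] 5·9 + 2  →[9↦10]→  5·10 + 2 = 52  −1 ⇒ G_6=51
G_6=51  [base 10] 5·10 + 1  →[10↦11]→  5·11 + 1 = 56  −1 ⇒ G_7=55
G_7=55  [base 11] 5·11  →[11↦12]→  5·12 = 60  −1 ⇒ G_8=59

ω·5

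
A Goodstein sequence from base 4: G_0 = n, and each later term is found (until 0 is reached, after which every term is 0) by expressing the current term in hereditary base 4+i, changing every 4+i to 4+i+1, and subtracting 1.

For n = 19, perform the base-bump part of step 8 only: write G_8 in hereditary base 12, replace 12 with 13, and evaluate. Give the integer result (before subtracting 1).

94

i=0: 19 = 4^2 + 3 (b=4); 4→5: 5^2 + 3 = 28; 28−1 = 27
i=1: 27 = 5^2 + 2 (b=5); 5→6: 6^2 + 2 = 38; 38−1 = 37
i=2: 37 = 6^2 + 1 (b=6); 6→7: 7^2 + 1 = 50; 50−1 = 49
i=3: 49 = 7^2 (b=7); 7→8: 8^2 = 64; 64−1 = 63
i=4: 63 = 7·8 + 7 (b=8); 8→9: 7·9 + 7 = 70; 70−1 = 69
i=5: 69 = 7·9 + 6 (b=9); 9→10: 7·10 + 6 = 76; 76−1 = 75
i=6: 75 = 7·10 + 5 (b=10); 10→11: 7·11 + 5 = 82; 82−1 = 81
i=7: 81 = 7·11 + 4 (b=11); 11→12: 7·12 + 4 = 88; 88−1 = 87
i=8: 87 = 7·12 + 3 (b=12); 12→13: 7·13 + 3 = 94; 94−1 = 93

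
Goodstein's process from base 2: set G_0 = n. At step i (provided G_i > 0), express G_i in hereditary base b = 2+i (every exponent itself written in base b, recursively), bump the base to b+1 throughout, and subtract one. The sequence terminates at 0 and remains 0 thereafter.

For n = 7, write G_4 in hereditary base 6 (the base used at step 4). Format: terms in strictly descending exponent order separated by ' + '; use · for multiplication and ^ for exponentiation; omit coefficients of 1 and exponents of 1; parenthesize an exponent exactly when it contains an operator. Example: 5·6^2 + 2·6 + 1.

7 —HB2→ 2^2 + 2 + 1 —bump→ 3^3 + 3 + 1 = 31 —(−1)→ 30
30 —HB3→ 3^3 + 3 —bump→ 4^4 + 4 = 260 —(−1)→ 259
259 —HB4→ 4^4 + 3 —bump→ 5^5 + 3 = 3128 —(−1)→ 3127
3127 —HB5→ 5^5 + 2 —bump→ 6^6 + 2 = 46658 —(−1)→ 46657

6^6 + 1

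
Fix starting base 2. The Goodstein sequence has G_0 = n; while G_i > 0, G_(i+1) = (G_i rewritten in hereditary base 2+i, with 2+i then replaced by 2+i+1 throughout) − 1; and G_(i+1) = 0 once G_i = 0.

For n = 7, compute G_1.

30

base 2: 7 = 2^2 + 2 + 1; at 3: 3^3 + 3 + 1 = 31; next = 30
base 3: 30 = 3^3 + 3; at 4: 4^4 + 4 = 260; next = 259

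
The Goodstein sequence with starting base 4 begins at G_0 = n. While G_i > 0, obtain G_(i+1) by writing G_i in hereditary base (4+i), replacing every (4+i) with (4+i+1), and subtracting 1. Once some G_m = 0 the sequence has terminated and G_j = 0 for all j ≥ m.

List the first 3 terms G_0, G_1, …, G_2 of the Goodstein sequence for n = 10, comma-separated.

[0] 10 ≡ 2·4 + 2 (base 4). Lift 5: 12. −1: 11.
[1] 11 ≡ 2·5 + 1 (base 5). Lift 6: 13. −1: 12.

10, 11, 12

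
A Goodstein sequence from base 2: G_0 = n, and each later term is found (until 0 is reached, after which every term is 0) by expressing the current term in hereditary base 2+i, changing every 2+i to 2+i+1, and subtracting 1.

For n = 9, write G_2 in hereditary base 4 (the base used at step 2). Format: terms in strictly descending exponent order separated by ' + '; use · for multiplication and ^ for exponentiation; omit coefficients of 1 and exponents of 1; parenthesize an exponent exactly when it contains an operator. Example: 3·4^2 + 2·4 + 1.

3·4^4 + 3·4^3 + 3·4^2 + 3·4 + 3

step 0: 9 = 2^(2 + 1) + 1; sub 3 for 2: 3^(3 + 1) + 1; = 82; G_1 = 82−1 = 81
step 1: 81 = 3^(3 + 1); sub 4 for 3: 4^(4 + 1); = 1024; G_2 = 1024−1 = 1023
step 2: 1023 = 3·4^4 + 3·4^3 + 3·4^2 + 3·4 + 3; sub 5 for 4: 3·5^5 + 3·5^3 + 3·5^2 + 3·5 + 3; = 9843; G_3 = 9843−1 = 9842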